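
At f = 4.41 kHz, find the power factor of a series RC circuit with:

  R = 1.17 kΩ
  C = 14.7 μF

Step 1 — Angular frequency: ω = 2π·f = 2π·4410 = 2.771e+04 rad/s.
Step 2 — Component impedances:
  R: Z = R = 1170 Ω
  C: Z = 1/(jωC) = -j/(ω·C) = 0 - j2.455 Ω
Step 3 — Series combination: Z_total = R + C = 1170 - j2.455 Ω = 1170∠-0.1° Ω.
Step 4 — Power factor: PF = cos(φ) = Re(Z)/|Z| = 1170/1170 = 1.
Step 5 — Type: Im(Z) = -2.455 ⇒ leading (phase φ = -0.1°).

PF = 1 (leading, φ = -0.1°)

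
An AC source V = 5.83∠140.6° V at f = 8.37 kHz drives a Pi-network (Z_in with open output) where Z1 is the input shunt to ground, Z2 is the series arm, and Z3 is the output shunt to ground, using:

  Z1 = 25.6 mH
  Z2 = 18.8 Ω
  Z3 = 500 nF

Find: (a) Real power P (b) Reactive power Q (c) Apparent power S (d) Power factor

Step 1 — Angular frequency: ω = 2π·f = 2π·8370 = 5.259e+04 rad/s.
Step 2 — Component impedances:
  Z1: Z = jωL = j·5.259e+04·0.0256 = 0 + j1346 Ω
  Z2: Z = R = 18.8 Ω
  Z3: Z = 1/(jωC) = -j/(ω·C) = 0 - j38.03 Ω
Step 3 — With open output, the series arm Z2 and the output shunt Z3 appear in series to ground: Z2 + Z3 = 18.8 - j38.03 Ω.
Step 4 — Parallel with input shunt Z1: Z_in = Z1 || (Z2 + Z3) = 19.9 - j38.85 Ω = 43.65∠-62.9° Ω.
Step 5 — Source phasor: V = 5.83∠140.6° V = -4.505 + j3.7 V.
Step 6 — Current: I = V / Z = -0.1225 - j0.05319 A = 0.1336∠-156.5° A.
Step 7 — Complex power: S = V·I* = 0.3551 - j0.693 VA.
Step 8 — Real power: P = Re(S) = 0.3551 W.
Step 9 — Reactive power: Q = Im(S) = -0.693 VAR.
Step 10 — Apparent power: |S| = 0.7786 VA.
Step 11 — Power factor: PF = P/|S| = 0.456 (leading).

(a) P = 0.3551 W  (b) Q = -0.693 VAR  (c) S = 0.7786 VA  (d) PF = 0.456 (leading)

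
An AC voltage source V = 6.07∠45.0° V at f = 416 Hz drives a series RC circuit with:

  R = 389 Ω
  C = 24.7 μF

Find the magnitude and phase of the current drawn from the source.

Step 1 — Angular frequency: ω = 2π·f = 2π·416 = 2614 rad/s.
Step 2 — Component impedances:
  R: Z = R = 389 Ω
  C: Z = 1/(jωC) = -j/(ω·C) = 0 - j15.49 Ω
Step 3 — Series combination: Z_total = R + C = 389 - j15.49 Ω = 389.3∠-2.3° Ω.
Step 4 — Source phasor: V = 6.07∠45.0° V = 4.292 + j4.292 V.
Step 5 — Ohm's law: I = V / Z_total = (4.292 + j4.292) / (389 - j15.49) = 0.01058 + j0.01145 A.
Step 6 — Convert to polar: |I| = 0.01559 A, ∠I = 47.3°.

I = 0.01559∠47.3° A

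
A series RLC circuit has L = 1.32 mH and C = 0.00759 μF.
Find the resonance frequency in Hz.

Step 1 — Resonance condition Im(Z)=0 gives ω₀ = 1/√(LC).
Step 2 — ω₀ = 1/√(0.00132·7.59e-09) = 3.159e+05 rad/s.
Step 3 — f₀ = ω₀/(2π) = 5.028e+04 Hz.

f₀ = 5.028e+04 Hz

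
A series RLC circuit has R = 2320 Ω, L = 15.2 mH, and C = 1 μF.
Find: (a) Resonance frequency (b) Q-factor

Step 1 — Resonance condition Im(Z)=0 gives ω₀ = 1/√(LC).
Step 2 — ω₀ = 1/√(0.0152·1e-06) = 8111 rad/s.
Step 3 — f₀ = ω₀/(2π) = 1291 Hz.
Step 4 — Series Q: Q = ω₀L/R = 8111·0.0152/2320 = 0.05314.

(a) f₀ = 1291 Hz  (b) Q = 0.05314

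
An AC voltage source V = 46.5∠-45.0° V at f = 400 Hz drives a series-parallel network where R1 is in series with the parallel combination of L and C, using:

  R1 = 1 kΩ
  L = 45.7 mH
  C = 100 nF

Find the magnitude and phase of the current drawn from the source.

Step 1 — Angular frequency: ω = 2π·f = 2π·400 = 2513 rad/s.
Step 2 — Component impedances:
  R1: Z = R = 1000 Ω
  L: Z = jωL = j·2513·0.0457 = 0 + j114.9 Ω
  C: Z = 1/(jωC) = -j/(ω·C) = 0 - j3979 Ω
Step 3 — Parallel branch: L || C = 1/(1/L + 1/C) = 0 + j118.3 Ω.
Step 4 — Series with R1: Z_total = R1 + (L || C) = 1000 + j118.3 Ω = 1007∠6.7° Ω.
Step 5 — Source phasor: V = 46.5∠-45.0° V = 32.88 - j32.88 V.
Step 6 — Ohm's law: I = V / Z_total = (32.88 - j32.88) / (1000 + j118.3) = 0.02859 - j0.03626 A.
Step 7 — Convert to polar: |I| = 0.04618 A, ∠I = -51.7°.

I = 0.04618∠-51.7° A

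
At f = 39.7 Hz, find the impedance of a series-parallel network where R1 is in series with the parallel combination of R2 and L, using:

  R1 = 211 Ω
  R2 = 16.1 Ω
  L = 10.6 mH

Step 1 — Angular frequency: ω = 2π·f = 2π·39.7 = 249.4 rad/s.
Step 2 — Component impedances:
  R1: Z = R = 211 Ω
  R2: Z = R = 16.1 Ω
  L: Z = jωL = j·249.4·0.0106 = 0 + j2.644 Ω
Step 3 — Parallel branch: R2 || L = 1/(1/R2 + 1/L) = 0.4228 + j2.575 Ω.
Step 4 — Series with R1: Z_total = R1 + (R2 || L) = 211.4 + j2.575 Ω = 211.4∠0.7° Ω.

Z = 211.4 + j2.575 Ω = 211.4∠0.7° Ω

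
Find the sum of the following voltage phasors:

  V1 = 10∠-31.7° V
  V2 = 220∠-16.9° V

Step 1 — Convert each phasor to rectangular form:
  V1 = 10·(cos(-31.7°) + j·sin(-31.7°)) = 8.508 - j5.255 V
  V2 = 220·(cos(-16.9°) + j·sin(-16.9°)) = 210.5 - j63.95 V
Step 2 — Sum components: V_total = 219 - j69.21 V.
Step 3 — Convert to polar: |V_total| = 229.7 V, ∠V_total = -17.5°.

V_total = 229.7∠-17.5° V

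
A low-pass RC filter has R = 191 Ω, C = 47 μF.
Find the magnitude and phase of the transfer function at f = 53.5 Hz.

Step 1 — Angular frequency: ω = 2π·53.5 = 336.2 rad/s.
Step 2 — Transfer function: H(jω) = 1/(1 + jωRC).
Step 3 — Denominator: 1 + jωRC = 1 + j·336.2·191·4.7e-05 = 1 + j3.018.
Step 4 — H = 0.09895 - j0.2986.
Step 5 — Magnitude: |H| = 0.3146 (-10.0 dB); phase: φ = -71.7°.

|H| = 0.3146 (-10.0 dB), φ = -71.7°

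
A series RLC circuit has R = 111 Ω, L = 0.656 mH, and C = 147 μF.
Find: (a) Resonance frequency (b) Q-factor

Step 1 — Resonance condition Im(Z)=0 gives ω₀ = 1/√(LC).
Step 2 — ω₀ = 1/√(0.000656·0.000147) = 3220 rad/s.
Step 3 — f₀ = ω₀/(2π) = 512.5 Hz.
Step 4 — Series Q: Q = ω₀L/R = 3220·0.000656/111 = 0.01903.

(a) f₀ = 512.5 Hz  (b) Q = 0.01903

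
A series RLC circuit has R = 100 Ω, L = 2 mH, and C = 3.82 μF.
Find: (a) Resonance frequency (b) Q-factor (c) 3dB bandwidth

Step 1 — Resonance condition Im(Z)=0 gives ω₀ = 1/√(LC).
Step 2 — ω₀ = 1/√(0.002·3.82e-06) = 1.144e+04 rad/s.
Step 3 — f₀ = ω₀/(2π) = 1821 Hz.
Step 4 — Series Q: Q = ω₀L/R = 1.144e+04·0.002/100 = 0.2288.
Step 5 — 3dB bandwidth: Δω = ω₀/Q = 5e+04 rad/s; BW = Δω/(2π) = 7958 Hz.

(a) f₀ = 1821 Hz  (b) Q = 0.2288  (c) BW = 7958 Hz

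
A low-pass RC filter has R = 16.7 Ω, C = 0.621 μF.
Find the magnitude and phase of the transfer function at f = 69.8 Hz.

Step 1 — Angular frequency: ω = 2π·69.8 = 438.6 rad/s.
Step 2 — Transfer function: H(jω) = 1/(1 + jωRC).
Step 3 — Denominator: 1 + jωRC = 1 + j·438.6·16.7·6.21e-07 = 1 + j0.004548.
Step 4 — H = 1 - j0.004548.
Step 5 — Magnitude: |H| = 1 (-0.0 dB); phase: φ = -0.3°.

|H| = 1 (-0.0 dB), φ = -0.3°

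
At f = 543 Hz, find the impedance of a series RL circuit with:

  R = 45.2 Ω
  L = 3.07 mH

Step 1 — Angular frequency: ω = 2π·f = 2π·543 = 3412 rad/s.
Step 2 — Component impedances:
  R: Z = R = 45.2 Ω
  L: Z = jωL = j·3412·0.00307 = 0 + j10.47 Ω
Step 3 — Series combination: Z_total = R + L = 45.2 + j10.47 Ω = 46.4∠13.0° Ω.

Z = 45.2 + j10.47 Ω = 46.4∠13.0° Ω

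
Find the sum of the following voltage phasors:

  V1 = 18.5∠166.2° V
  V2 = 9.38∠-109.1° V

Step 1 — Convert each phasor to rectangular form:
  V1 = 18.5·(cos(166.2°) + j·sin(166.2°)) = -17.97 + j4.413 V
  V2 = 9.38·(cos(-109.1°) + j·sin(-109.1°)) = -3.069 - j8.864 V
Step 2 — Sum components: V_total = -21.04 - j4.451 V.
Step 3 — Convert to polar: |V_total| = 21.5 V, ∠V_total = -168.1°.

V_total = 21.5∠-168.1° V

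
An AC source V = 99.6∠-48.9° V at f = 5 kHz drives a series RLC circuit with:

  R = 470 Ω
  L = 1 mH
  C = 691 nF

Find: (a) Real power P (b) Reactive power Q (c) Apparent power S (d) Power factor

Step 1 — Angular frequency: ω = 2π·f = 2π·5000 = 3.142e+04 rad/s.
Step 2 — Component impedances:
  R: Z = R = 470 Ω
  L: Z = jωL = j·3.142e+04·0.001 = 0 + j31.42 Ω
  C: Z = 1/(jωC) = -j/(ω·C) = 0 - j46.07 Ω
Step 3 — Series combination: Z_total = R + L + C = 470 - j14.65 Ω = 470.2∠-1.8° Ω.
Step 4 — Source phasor: V = 99.6∠-48.9° V = 65.47 - j75.05 V.
Step 5 — Current: I = V / Z = 0.1441 - j0.1552 A = 0.2118∠-47.1° A.
Step 6 — Complex power: S = V·I* = 21.09 - j0.6572 VA.
Step 7 — Real power: P = Re(S) = 21.09 W.
Step 8 — Reactive power: Q = Im(S) = -0.6572 VAR.
Step 9 — Apparent power: |S| = 21.1 VA.
Step 10 — Power factor: PF = P/|S| = 0.9995 (leading).

(a) P = 21.09 W  (b) Q = -0.6572 VAR  (c) S = 21.1 VA  (d) PF = 0.9995 (leading)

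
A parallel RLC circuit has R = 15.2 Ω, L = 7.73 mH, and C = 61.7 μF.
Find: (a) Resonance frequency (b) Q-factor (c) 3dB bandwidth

Step 1 — Resonance: ω₀ = 1/√(LC) = 1/√(0.00773·6.17e-05) = 1448 rad/s.
Step 2 — f₀ = ω₀/(2π) = 230.5 Hz.
Step 3 — Parallel Q: Q = R/(ω₀L) = 15.2/(1448·0.00773) = 1.358.
Step 4 — Bandwidth: Δω = ω₀/Q = 1066 rad/s; BW = Δω/(2π) = 169.7 Hz.

(a) f₀ = 230.5 Hz  (b) Q = 1.358  (c) BW = 169.7 Hz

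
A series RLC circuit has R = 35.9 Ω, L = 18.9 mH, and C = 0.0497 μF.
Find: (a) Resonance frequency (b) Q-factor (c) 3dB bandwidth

Step 1 — Resonance condition Im(Z)=0 gives ω₀ = 1/√(LC).
Step 2 — ω₀ = 1/√(0.0189·4.97e-08) = 3.263e+04 rad/s.
Step 3 — f₀ = ω₀/(2π) = 5193 Hz.
Step 4 — Series Q: Q = ω₀L/R = 3.263e+04·0.0189/35.9 = 17.18.
Step 5 — 3dB bandwidth: Δω = ω₀/Q = 1899 rad/s; BW = Δω/(2π) = 302.3 Hz.

(a) f₀ = 5193 Hz  (b) Q = 17.18  (c) BW = 302.3 Hz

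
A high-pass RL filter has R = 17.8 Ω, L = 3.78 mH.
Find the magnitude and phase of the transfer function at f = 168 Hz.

Step 1 — Angular frequency: ω = 2π·168 = 1056 rad/s.
Step 2 — Transfer function: H(jω) = jωL/(R + jωL).
Step 3 — Numerator jωL = j·3.99; denominator R + jωL = 17.8 + j3.99.
Step 4 — H = 0.04784 + j0.2134.
Step 5 — Magnitude: |H| = 0.2187 (-13.2 dB); phase: φ = 77.4°.

|H| = 0.2187 (-13.2 dB), φ = 77.4°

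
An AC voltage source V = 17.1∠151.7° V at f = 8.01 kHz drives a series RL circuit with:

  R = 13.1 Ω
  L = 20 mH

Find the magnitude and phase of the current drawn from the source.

Step 1 — Angular frequency: ω = 2π·f = 2π·8010 = 5.033e+04 rad/s.
Step 2 — Component impedances:
  R: Z = R = 13.1 Ω
  L: Z = jωL = j·5.033e+04·0.02 = 0 + j1007 Ω
Step 3 — Series combination: Z_total = R + L = 13.1 + j1007 Ω = 1007∠89.3° Ω.
Step 4 — Source phasor: V = 17.1∠151.7° V = -15.06 + j8.107 V.
Step 5 — Ohm's law: I = V / Z_total = (-15.06 + j8.107) / (13.1 + j1007) = 0.007858 + j0.01506 A.
Step 6 — Convert to polar: |I| = 0.01699 A, ∠I = 62.4°.

I = 0.01699∠62.4° A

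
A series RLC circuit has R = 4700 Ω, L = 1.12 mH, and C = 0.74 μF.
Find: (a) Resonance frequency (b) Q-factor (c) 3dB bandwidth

Step 1 — Resonance condition Im(Z)=0 gives ω₀ = 1/√(LC).
Step 2 — ω₀ = 1/√(0.00112·7.4e-07) = 3.474e+04 rad/s.
Step 3 — f₀ = ω₀/(2π) = 5528 Hz.
Step 4 — Series Q: Q = ω₀L/R = 3.474e+04·0.00112/4700 = 0.008277.
Step 5 — 3dB bandwidth: Δω = ω₀/Q = 4.196e+06 rad/s; BW = Δω/(2π) = 6.679e+05 Hz.

(a) f₀ = 5528 Hz  (b) Q = 0.008277  (c) BW = 6.679e+05 Hz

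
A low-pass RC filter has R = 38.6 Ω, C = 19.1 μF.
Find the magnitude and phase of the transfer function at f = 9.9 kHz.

Step 1 — Angular frequency: ω = 2π·9900 = 6.22e+04 rad/s.
Step 2 — Transfer function: H(jω) = 1/(1 + jωRC).
Step 3 — Denominator: 1 + jωRC = 1 + j·6.22e+04·38.6·1.91e-05 = 1 + j45.86.
Step 4 — H = 0.0004752 - j0.0218.
Step 5 — Magnitude: |H| = 0.0218 (-33.2 dB); phase: φ = -88.8°.

|H| = 0.0218 (-33.2 dB), φ = -88.8°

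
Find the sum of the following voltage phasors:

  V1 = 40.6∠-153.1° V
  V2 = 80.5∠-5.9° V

Step 1 — Convert each phasor to rectangular form:
  V1 = 40.6·(cos(-153.1°) + j·sin(-153.1°)) = -36.21 - j18.37 V
  V2 = 80.5·(cos(-5.9°) + j·sin(-5.9°)) = 80.07 - j8.275 V
Step 2 — Sum components: V_total = 43.87 - j26.64 V.
Step 3 — Convert to polar: |V_total| = 51.32 V, ∠V_total = -31.3°.

V_total = 51.32∠-31.3° V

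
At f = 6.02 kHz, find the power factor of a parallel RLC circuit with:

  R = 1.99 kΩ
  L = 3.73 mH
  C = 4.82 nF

Step 1 — Angular frequency: ω = 2π·f = 2π·6020 = 3.782e+04 rad/s.
Step 2 — Component impedances:
  R: Z = R = 1990 Ω
  L: Z = jωL = j·3.782e+04·0.00373 = 0 + j141.1 Ω
  C: Z = 1/(jωC) = -j/(ω·C) = 0 - j5485 Ω
Step 3 — Parallel combination: 1/Z_total = 1/R + 1/L + 1/C; Z_total = 10.48 + j144 Ω = 144.4∠85.8° Ω.
Step 4 — Power factor: PF = cos(φ) = Re(Z)/|Z| = 10.48/144.4 = 0.07258.
Step 5 — Type: Im(Z) = 144 ⇒ lagging (phase φ = 85.8°).

PF = 0.07258 (lagging, φ = 85.8°)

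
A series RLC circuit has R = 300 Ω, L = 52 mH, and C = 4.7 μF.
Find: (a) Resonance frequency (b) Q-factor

Step 1 — Resonance condition Im(Z)=0 gives ω₀ = 1/√(LC).
Step 2 — ω₀ = 1/√(0.052·4.7e-06) = 2023 rad/s.
Step 3 — f₀ = ω₀/(2π) = 321.9 Hz.
Step 4 — Series Q: Q = ω₀L/R = 2023·0.052/300 = 0.3506.

(a) f₀ = 321.9 Hz  (b) Q = 0.3506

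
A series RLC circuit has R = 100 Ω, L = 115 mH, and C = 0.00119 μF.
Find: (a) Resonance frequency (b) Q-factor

Step 1 — Resonance condition Im(Z)=0 gives ω₀ = 1/√(LC).
Step 2 — ω₀ = 1/√(0.115·1.19e-09) = 8.548e+04 rad/s.
Step 3 — f₀ = ω₀/(2π) = 1.36e+04 Hz.
Step 4 — Series Q: Q = ω₀L/R = 8.548e+04·0.115/100 = 98.3.

(a) f₀ = 1.36e+04 Hz  (b) Q = 98.3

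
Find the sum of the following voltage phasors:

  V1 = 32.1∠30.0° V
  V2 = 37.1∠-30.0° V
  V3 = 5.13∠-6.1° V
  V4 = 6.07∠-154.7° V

Step 1 — Convert each phasor to rectangular form:
  V1 = 32.1·(cos(30.0°) + j·sin(30.0°)) = 27.8 + j16.05 V
  V2 = 37.1·(cos(-30.0°) + j·sin(-30.0°)) = 32.13 - j18.55 V
  V3 = 5.13·(cos(-6.1°) + j·sin(-6.1°)) = 5.101 - j0.5451 V
  V4 = 6.07·(cos(-154.7°) + j·sin(-154.7°)) = -5.488 - j2.594 V
Step 2 — Sum components: V_total = 59.54 - j5.639 V.
Step 3 — Convert to polar: |V_total| = 59.81 V, ∠V_total = -5.4°.

V_total = 59.81∠-5.4° V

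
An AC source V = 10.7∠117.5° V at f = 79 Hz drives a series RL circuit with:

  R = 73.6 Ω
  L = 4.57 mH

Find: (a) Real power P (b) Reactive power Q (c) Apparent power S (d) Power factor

Step 1 — Angular frequency: ω = 2π·f = 2π·79 = 496.4 rad/s.
Step 2 — Component impedances:
  R: Z = R = 73.6 Ω
  L: Z = jωL = j·496.4·0.00457 = 0 + j2.268 Ω
Step 3 — Series combination: Z_total = R + L = 73.6 + j2.268 Ω = 73.63∠1.8° Ω.
Step 4 — Source phasor: V = 10.7∠117.5° V = -4.941 + j9.491 V.
Step 5 — Current: I = V / Z = -0.06309 + j0.1309 A = 0.1453∠115.7° A.
Step 6 — Complex power: S = V·I* = 1.554 + j0.0479 VA.
Step 7 — Real power: P = Re(S) = 1.554 W.
Step 8 — Reactive power: Q = Im(S) = 0.0479 VAR.
Step 9 — Apparent power: |S| = 1.555 VA.
Step 10 — Power factor: PF = P/|S| = 0.9995 (lagging).

(a) P = 1.554 W  (b) Q = 0.0479 VAR  (c) S = 1.555 VA  (d) PF = 0.9995 (lagging)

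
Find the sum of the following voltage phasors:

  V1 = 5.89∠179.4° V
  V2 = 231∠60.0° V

Step 1 — Convert each phasor to rectangular form:
  V1 = 5.89·(cos(179.4°) + j·sin(179.4°)) = -5.89 + j0.06168 V
  V2 = 231·(cos(60.0°) + j·sin(60.0°)) = 115.5 + j200.1 V
Step 2 — Sum components: V_total = 109.6 + j200.1 V.
Step 3 — Convert to polar: |V_total| = 228.2 V, ∠V_total = 61.3°.

V_total = 228.2∠61.3° V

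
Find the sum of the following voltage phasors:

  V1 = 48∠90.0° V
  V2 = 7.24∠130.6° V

Step 1 — Convert each phasor to rectangular form:
  V1 = 48·(cos(90.0°) + j·sin(90.0°)) = 0 + j48 V
  V2 = 7.24·(cos(130.6°) + j·sin(130.6°)) = -4.712 + j5.497 V
Step 2 — Sum components: V_total = -4.712 + j53.5 V.
Step 3 — Convert to polar: |V_total| = 53.7 V, ∠V_total = 95.0°.

V_total = 53.7∠95.0° V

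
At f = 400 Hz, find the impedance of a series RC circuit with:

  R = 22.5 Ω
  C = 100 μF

Step 1 — Angular frequency: ω = 2π·f = 2π·400 = 2513 rad/s.
Step 2 — Component impedances:
  R: Z = R = 22.5 Ω
  C: Z = 1/(jωC) = -j/(ω·C) = 0 - j3.979 Ω
Step 3 — Series combination: Z_total = R + C = 22.5 - j3.979 Ω = 22.85∠-10.0° Ω.

Z = 22.5 - j3.979 Ω = 22.85∠-10.0° Ω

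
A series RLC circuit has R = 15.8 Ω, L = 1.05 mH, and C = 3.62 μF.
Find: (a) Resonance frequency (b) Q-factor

Step 1 — Resonance condition Im(Z)=0 gives ω₀ = 1/√(LC).
Step 2 — ω₀ = 1/√(0.00105·3.62e-06) = 1.622e+04 rad/s.
Step 3 — f₀ = ω₀/(2π) = 2581 Hz.
Step 4 — Series Q: Q = ω₀L/R = 1.622e+04·0.00105/15.8 = 1.078.

(a) f₀ = 2581 Hz  (b) Q = 1.078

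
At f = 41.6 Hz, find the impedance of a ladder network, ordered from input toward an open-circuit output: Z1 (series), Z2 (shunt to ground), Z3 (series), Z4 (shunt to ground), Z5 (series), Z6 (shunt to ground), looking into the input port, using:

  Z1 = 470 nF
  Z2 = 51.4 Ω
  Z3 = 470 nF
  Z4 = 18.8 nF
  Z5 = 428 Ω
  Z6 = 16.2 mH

Step 1 — Angular frequency: ω = 2π·f = 2π·41.6 = 261.4 rad/s.
Step 2 — Component impedances:
  Z1: Z = 1/(jωC) = -j/(ω·C) = 0 - j8140 Ω
  Z2: Z = R = 51.4 Ω
  Z3: Z = 1/(jωC) = -j/(ω·C) = 0 - j8140 Ω
  Z4: Z = 1/(jωC) = -j/(ω·C) = 0 - j2.035e+05 Ω
  Z5: Z = R = 428 Ω
  Z6: Z = jωL = j·261.4·0.0162 = 0 + j4.234 Ω
Step 3 — Ladder network (open output): work backward from the far end, alternating series and parallel combinations. Z_in = 51.38 - j8140 Ω = 8141∠-89.6° Ω.

Z = 51.38 - j8140 Ω = 8141∠-89.6° Ω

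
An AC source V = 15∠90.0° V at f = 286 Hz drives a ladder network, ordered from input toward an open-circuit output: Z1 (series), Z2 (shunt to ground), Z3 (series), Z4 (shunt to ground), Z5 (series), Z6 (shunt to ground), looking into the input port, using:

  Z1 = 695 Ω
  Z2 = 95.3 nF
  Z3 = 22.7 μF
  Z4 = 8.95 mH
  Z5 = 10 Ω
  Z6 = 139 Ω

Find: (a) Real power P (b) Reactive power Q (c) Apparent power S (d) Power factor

Step 1 — Angular frequency: ω = 2π·f = 2π·286 = 1797 rad/s.
Step 2 — Component impedances:
  Z1: Z = R = 695 Ω
  Z2: Z = 1/(jωC) = -j/(ω·C) = 0 - j5839 Ω
  Z3: Z = 1/(jωC) = -j/(ω·C) = 0 - j24.51 Ω
  Z4: Z = jωL = j·1797·0.00895 = 0 + j16.08 Ω
  Z5: Z = R = 10 Ω
  Z6: Z = R = 139 Ω
Step 3 — Ladder network (open output): work backward from the far end, alternating series and parallel combinations. Z_in = 696.7 - j8.605 Ω = 696.8∠-0.7° Ω.
Step 4 — Source phasor: V = 15∠90.0° V = 0 + j15 V.
Step 5 — Current: I = V / Z = -0.0002659 + j0.02153 A = 0.02153∠90.7° A.
Step 6 — Complex power: S = V·I* = 0.3229 - j0.003988 VA.
Step 7 — Real power: P = Re(S) = 0.3229 W.
Step 8 — Reactive power: Q = Im(S) = -0.003988 VAR.
Step 9 — Apparent power: |S| = 0.3229 VA.
Step 10 — Power factor: PF = P/|S| = 0.9999 (leading).

(a) P = 0.3229 W  (b) Q = -0.003988 VAR  (c) S = 0.3229 VA  (d) PF = 0.9999 (leading)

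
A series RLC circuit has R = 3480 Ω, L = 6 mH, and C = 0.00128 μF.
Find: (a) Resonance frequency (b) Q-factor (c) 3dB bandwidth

Step 1 — Resonance: ω₀ = 1/√(LC) = 1/√(0.006·1.28e-09) = 3.608e+05 rad/s.
Step 2 — f₀ = ω₀/(2π) = 5.743e+04 Hz.
Step 3 — Series Q: Q = ω₀L/R = 3.608e+05·0.006/3480 = 0.6221.
Step 4 — Bandwidth: Δω = ω₀/Q = 5.8e+05 rad/s; BW = Δω/(2π) = 9.231e+04 Hz.

(a) f₀ = 5.743e+04 Hz  (b) Q = 0.6221  (c) BW = 9.231e+04 Hz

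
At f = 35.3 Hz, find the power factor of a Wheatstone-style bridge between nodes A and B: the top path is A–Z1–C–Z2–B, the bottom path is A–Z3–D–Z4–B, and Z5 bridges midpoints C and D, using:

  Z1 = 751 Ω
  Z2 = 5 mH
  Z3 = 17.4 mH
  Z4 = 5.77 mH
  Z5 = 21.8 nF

Step 1 — Angular frequency: ω = 2π·f = 2π·35.3 = 221.8 rad/s.
Step 2 — Component impedances:
  Z1: Z = R = 751 Ω
  Z2: Z = jωL = j·221.8·0.005 = 0 + j1.109 Ω
  Z3: Z = jωL = j·221.8·0.0174 = 0 + j3.859 Ω
  Z4: Z = jωL = j·221.8·0.00577 = 0 + j1.28 Ω
  Z5: Z = 1/(jωC) = -j/(ω·C) = 0 - j2.068e+05 Ω
Step 3 — Bridge requires nodal analysis (the Z5 bridge couples midpoints C and D, so the two paths cannot be reduced to a simple series/parallel combination). Setting node B to ground and injecting 1 A at node A, the 3-node admittance system at A, C, D solves to V_A = Z_AB = 0.03516 + j5.139 Ω = 5.139∠89.6° Ω.
Step 4 — Power factor: PF = cos(φ) = Re(Z)/|Z| = 0.035164/5.1389 = 0.006843.
Step 5 — Type: Im(Z) = 5.139 ⇒ lagging (phase φ = 89.6°).

PF = 0.006843 (lagging, φ = 89.6°)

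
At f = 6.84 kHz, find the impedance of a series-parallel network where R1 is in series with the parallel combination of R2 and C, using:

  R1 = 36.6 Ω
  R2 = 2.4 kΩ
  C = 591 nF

Step 1 — Angular frequency: ω = 2π·f = 2π·6840 = 4.298e+04 rad/s.
Step 2 — Component impedances:
  R1: Z = R = 36.6 Ω
  R2: Z = R = 2400 Ω
  C: Z = 1/(jωC) = -j/(ω·C) = 0 - j39.37 Ω
Step 3 — Parallel branch: R2 || C = 1/(1/R2 + 1/C) = 0.6457 - j39.36 Ω.
Step 4 — Series with R1: Z_total = R1 + (R2 || C) = 37.25 - j39.36 Ω = 54.19∠-46.6° Ω.

Z = 37.25 - j39.36 Ω = 54.19∠-46.6° Ω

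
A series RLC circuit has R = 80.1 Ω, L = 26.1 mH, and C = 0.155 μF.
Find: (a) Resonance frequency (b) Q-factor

Step 1 — Resonance condition Im(Z)=0 gives ω₀ = 1/√(LC).
Step 2 — ω₀ = 1/√(0.0261·1.55e-07) = 1.572e+04 rad/s.
Step 3 — f₀ = ω₀/(2π) = 2502 Hz.
Step 4 — Series Q: Q = ω₀L/R = 1.572e+04·0.0261/80.1 = 5.123.

(a) f₀ = 2502 Hz  (b) Q = 5.123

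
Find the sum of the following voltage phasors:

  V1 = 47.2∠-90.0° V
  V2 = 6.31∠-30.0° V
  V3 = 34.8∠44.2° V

Step 1 — Convert each phasor to rectangular form:
  V1 = 47.2·(cos(-90.0°) + j·sin(-90.0°)) = 0 - j47.2 V
  V2 = 6.31·(cos(-30.0°) + j·sin(-30.0°)) = 5.465 - j3.155 V
  V3 = 34.8·(cos(44.2°) + j·sin(44.2°)) = 24.95 + j24.26 V
Step 2 — Sum components: V_total = 30.41 - j26.09 V.
Step 3 — Convert to polar: |V_total| = 40.07 V, ∠V_total = -40.6°.

V_total = 40.07∠-40.6° V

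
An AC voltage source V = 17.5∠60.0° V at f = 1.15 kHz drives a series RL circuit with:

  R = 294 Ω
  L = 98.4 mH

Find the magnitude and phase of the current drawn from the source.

Step 1 — Angular frequency: ω = 2π·f = 2π·1150 = 7226 rad/s.
Step 2 — Component impedances:
  R: Z = R = 294 Ω
  L: Z = jωL = j·7226·0.0984 = 0 + j711 Ω
Step 3 — Series combination: Z_total = R + L = 294 + j711 Ω = 769.4∠67.5° Ω.
Step 4 — Source phasor: V = 17.5∠60.0° V = 8.75 + j15.16 V.
Step 5 — Ohm's law: I = V / Z_total = (8.75 + j15.16) / (294 + j711) = 0.02255 - j0.002983 A.
Step 6 — Convert to polar: |I| = 0.02275 A, ∠I = -7.5°.

I = 0.02275∠-7.5° A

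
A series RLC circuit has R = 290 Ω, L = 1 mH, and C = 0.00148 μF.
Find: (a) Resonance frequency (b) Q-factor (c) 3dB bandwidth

Step 1 — Resonance condition Im(Z)=0 gives ω₀ = 1/√(LC).
Step 2 — ω₀ = 1/√(0.001·1.48e-09) = 8.22e+05 rad/s.
Step 3 — f₀ = ω₀/(2π) = 1.308e+05 Hz.
Step 4 — Series Q: Q = ω₀L/R = 8.22e+05·0.001/290 = 2.834.
Step 5 — 3dB bandwidth: Δω = ω₀/Q = 2.9e+05 rad/s; BW = Δω/(2π) = 4.615e+04 Hz.

(a) f₀ = 1.308e+05 Hz  (b) Q = 2.834  (c) BW = 4.615e+04 Hz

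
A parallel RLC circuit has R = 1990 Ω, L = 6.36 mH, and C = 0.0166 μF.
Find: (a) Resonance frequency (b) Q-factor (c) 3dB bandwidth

Step 1 — Resonance: ω₀ = 1/√(LC) = 1/√(0.00636·1.66e-08) = 9.732e+04 rad/s.
Step 2 — f₀ = ω₀/(2π) = 1.549e+04 Hz.
Step 3 — Parallel Q: Q = R/(ω₀L) = 1990/(9.732e+04·0.00636) = 3.215.
Step 4 — Bandwidth: Δω = ω₀/Q = 3.027e+04 rad/s; BW = Δω/(2π) = 4818 Hz.

(a) f₀ = 1.549e+04 Hz  (b) Q = 3.215  (c) BW = 4818 Hz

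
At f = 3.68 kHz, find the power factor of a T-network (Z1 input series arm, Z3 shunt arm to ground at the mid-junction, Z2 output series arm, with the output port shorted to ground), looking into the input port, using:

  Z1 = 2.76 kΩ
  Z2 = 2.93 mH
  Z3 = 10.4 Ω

Step 1 — Angular frequency: ω = 2π·f = 2π·3680 = 2.312e+04 rad/s.
Step 2 — Component impedances:
  Z1: Z = R = 2760 Ω
  Z2: Z = jωL = j·2.312e+04·0.00293 = 0 + j67.75 Ω
  Z3: Z = R = 10.4 Ω
Step 3 — With the output port shorted to ground, the output series arm Z2 runs from the junction to ground; the shunt arm Z3 also runs from the junction to ground. They appear in parallel: Z3 || Z2 = 10.16 + j1.56 Ω.
Step 4 — Series with input arm Z1: Z_in = Z1 + (Z3 || Z2) = 2770 + j1.56 Ω = 2770∠0.0° Ω.
Step 5 — Power factor: PF = cos(φ) = Re(Z)/|Z| = 2770/2770 = 1.
Step 6 — Type: Im(Z) = 1.56 ⇒ lagging (phase φ = 0.0°).

PF = 1 (lagging, φ = 0.0°)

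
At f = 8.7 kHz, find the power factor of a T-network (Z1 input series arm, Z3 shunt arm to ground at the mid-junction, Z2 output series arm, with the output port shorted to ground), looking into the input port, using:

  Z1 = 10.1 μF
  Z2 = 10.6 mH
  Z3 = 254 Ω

Step 1 — Angular frequency: ω = 2π·f = 2π·8700 = 5.466e+04 rad/s.
Step 2 — Component impedances:
  Z1: Z = 1/(jωC) = -j/(ω·C) = 0 - j1.811 Ω
  Z2: Z = jωL = j·5.466e+04·0.0106 = 0 + j579.4 Ω
  Z3: Z = R = 254 Ω
Step 3 — With the output port shorted to ground, the output series arm Z2 runs from the junction to ground; the shunt arm Z3 also runs from the junction to ground. They appear in parallel: Z3 || Z2 = 213.1 + j93.4 Ω.
Step 4 — Series with input arm Z1: Z_in = Z1 + (Z3 || Z2) = 213.1 + j91.58 Ω = 231.9∠23.3° Ω.
Step 5 — Power factor: PF = cos(φ) = Re(Z)/|Z| = 213.06/231.91 = 0.9187.
Step 6 — Type: Im(Z) = 91.58 ⇒ lagging (phase φ = 23.3°).

PF = 0.9187 (lagging, φ = 23.3°)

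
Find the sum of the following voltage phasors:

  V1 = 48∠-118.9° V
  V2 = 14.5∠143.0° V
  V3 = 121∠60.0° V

Step 1 — Convert each phasor to rectangular form:
  V1 = 48·(cos(-118.9°) + j·sin(-118.9°)) = -23.2 - j42.02 V
  V2 = 14.5·(cos(143.0°) + j·sin(143.0°)) = -11.58 + j8.726 V
  V3 = 121·(cos(60.0°) + j·sin(60.0°)) = 60.5 + j104.8 V
Step 2 — Sum components: V_total = 25.72 + j71.49 V.
Step 3 — Convert to polar: |V_total| = 75.98 V, ∠V_total = 70.2°.

V_total = 75.98∠70.2° V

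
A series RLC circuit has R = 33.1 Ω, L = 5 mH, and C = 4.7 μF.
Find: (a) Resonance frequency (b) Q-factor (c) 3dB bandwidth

Step 1 — Resonance: ω₀ = 1/√(LC) = 1/√(0.005·4.7e-06) = 6523 rad/s.
Step 2 — f₀ = ω₀/(2π) = 1038 Hz.
Step 3 — Series Q: Q = ω₀L/R = 6523·0.005/33.1 = 0.9854.
Step 4 — Bandwidth: Δω = ω₀/Q = 6620 rad/s; BW = Δω/(2π) = 1054 Hz.

(a) f₀ = 1038 Hz  (b) Q = 0.9854  (c) BW = 1054 Hz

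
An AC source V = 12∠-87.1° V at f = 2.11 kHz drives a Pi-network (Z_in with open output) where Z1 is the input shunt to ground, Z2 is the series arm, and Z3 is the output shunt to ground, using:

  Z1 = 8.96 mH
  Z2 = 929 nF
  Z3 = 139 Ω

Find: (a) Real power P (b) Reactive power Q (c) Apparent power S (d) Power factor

Step 1 — Angular frequency: ω = 2π·f = 2π·2110 = 1.326e+04 rad/s.
Step 2 — Component impedances:
  Z1: Z = jωL = j·1.326e+04·0.00896 = 0 + j118.8 Ω
  Z2: Z = 1/(jωC) = -j/(ω·C) = 0 - j81.19 Ω
  Z3: Z = R = 139 Ω
Step 3 — With open output, the series arm Z2 and the output shunt Z3 appear in series to ground: Z2 + Z3 = 139 - j81.19 Ω.
Step 4 — Parallel with input shunt Z1: Z_in = Z1 || (Z2 + Z3) = 94.59 + j93.2 Ω = 132.8∠44.6° Ω.
Step 5 — Source phasor: V = 12∠-87.1° V = 0.6071 - j11.98 V.
Step 6 — Current: I = V / Z = -0.06008 - j0.06749 A = 0.09036∠-131.7° A.
Step 7 — Complex power: S = V·I* = 0.7724 + j0.7611 VA.
Step 8 — Real power: P = Re(S) = 0.7724 W.
Step 9 — Reactive power: Q = Im(S) = 0.7611 VAR.
Step 10 — Apparent power: |S| = 1.084 VA.
Step 11 — Power factor: PF = P/|S| = 0.7123 (lagging).

(a) P = 0.7724 W  (b) Q = 0.7611 VAR  (c) S = 1.084 VA  (d) PF = 0.7123 (lagging)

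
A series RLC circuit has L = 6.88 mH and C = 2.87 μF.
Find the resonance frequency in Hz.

Step 1 — Resonance condition Im(Z)=0 gives ω₀ = 1/√(LC).
Step 2 — ω₀ = 1/√(0.00688·2.87e-06) = 7116 rad/s.
Step 3 — f₀ = ω₀/(2π) = 1133 Hz.

f₀ = 1133 Hz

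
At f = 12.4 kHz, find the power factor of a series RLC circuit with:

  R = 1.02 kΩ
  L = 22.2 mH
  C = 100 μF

Step 1 — Angular frequency: ω = 2π·f = 2π·1.24e+04 = 7.791e+04 rad/s.
Step 2 — Component impedances:
  R: Z = R = 1020 Ω
  L: Z = jωL = j·7.791e+04·0.0222 = 0 + j1730 Ω
  C: Z = 1/(jωC) = -j/(ω·C) = 0 - j0.1284 Ω
Step 3 — Series combination: Z_total = R + L + C = 1020 + j1730 Ω = 2008∠59.5° Ω.
Step 4 — Power factor: PF = cos(φ) = Re(Z)/|Z| = 1020/2008 = 0.508.
Step 5 — Type: Im(Z) = 1730 ⇒ lagging (phase φ = 59.5°).

PF = 0.508 (lagging, φ = 59.5°)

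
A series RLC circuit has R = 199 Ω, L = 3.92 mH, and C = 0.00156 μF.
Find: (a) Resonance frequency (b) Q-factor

Step 1 — Resonance condition Im(Z)=0 gives ω₀ = 1/√(LC).
Step 2 — ω₀ = 1/√(0.00392·1.56e-09) = 4.044e+05 rad/s.
Step 3 — f₀ = ω₀/(2π) = 6.436e+04 Hz.
Step 4 — Series Q: Q = ω₀L/R = 4.044e+05·0.00392/199 = 7.966.

(a) f₀ = 6.436e+04 Hz  (b) Q = 7.966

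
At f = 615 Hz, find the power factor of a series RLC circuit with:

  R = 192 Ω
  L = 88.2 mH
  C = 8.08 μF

Step 1 — Angular frequency: ω = 2π·f = 2π·615 = 3864 rad/s.
Step 2 — Component impedances:
  R: Z = R = 192 Ω
  L: Z = jωL = j·3864·0.0882 = 0 + j340.8 Ω
  C: Z = 1/(jωC) = -j/(ω·C) = 0 - j32.03 Ω
Step 3 — Series combination: Z_total = R + L + C = 192 + j308.8 Ω = 363.6∠58.1° Ω.
Step 4 — Power factor: PF = cos(φ) = Re(Z)/|Z| = 192/363.61 = 0.528.
Step 5 — Type: Im(Z) = 308.8 ⇒ lagging (phase φ = 58.1°).

PF = 0.528 (lagging, φ = 58.1°)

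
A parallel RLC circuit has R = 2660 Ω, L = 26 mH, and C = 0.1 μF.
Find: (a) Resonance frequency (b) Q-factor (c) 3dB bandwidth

Step 1 — Resonance: ω₀ = 1/√(LC) = 1/√(0.026·1e-07) = 1.961e+04 rad/s.
Step 2 — f₀ = ω₀/(2π) = 3121 Hz.
Step 3 — Parallel Q: Q = R/(ω₀L) = 2660/(1.961e+04·0.026) = 5.217.
Step 4 — Bandwidth: Δω = ω₀/Q = 3759 rad/s; BW = Δω/(2π) = 598.3 Hz.

(a) f₀ = 3121 Hz  (b) Q = 5.217  (c) BW = 598.3 Hz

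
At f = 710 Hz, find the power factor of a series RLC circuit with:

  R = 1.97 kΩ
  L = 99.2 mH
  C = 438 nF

Step 1 — Angular frequency: ω = 2π·f = 2π·710 = 4461 rad/s.
Step 2 — Component impedances:
  R: Z = R = 1970 Ω
  L: Z = jωL = j·4461·0.0992 = 0 + j442.5 Ω
  C: Z = 1/(jωC) = -j/(ω·C) = 0 - j511.8 Ω
Step 3 — Series combination: Z_total = R + L + C = 1970 - j69.25 Ω = 1971∠-2.0° Ω.
Step 4 — Power factor: PF = cos(φ) = Re(Z)/|Z| = 1970/1971.2 = 0.9994.
Step 5 — Type: Im(Z) = -69.25 ⇒ leading (phase φ = -2.0°).

PF = 0.9994 (leading, φ = -2.0°)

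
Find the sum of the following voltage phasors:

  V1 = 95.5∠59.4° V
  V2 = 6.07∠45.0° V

Step 1 — Convert each phasor to rectangular form:
  V1 = 95.5·(cos(59.4°) + j·sin(59.4°)) = 48.61 + j82.2 V
  V2 = 6.07·(cos(45.0°) + j·sin(45.0°)) = 4.292 + j4.292 V
Step 2 — Sum components: V_total = 52.91 + j86.49 V.
Step 3 — Convert to polar: |V_total| = 101.4 V, ∠V_total = 58.5°.

V_total = 101.4∠58.5° V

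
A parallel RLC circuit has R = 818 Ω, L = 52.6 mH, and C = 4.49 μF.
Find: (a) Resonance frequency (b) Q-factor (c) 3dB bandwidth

Step 1 — Resonance: ω₀ = 1/√(LC) = 1/√(0.0526·4.49e-06) = 2058 rad/s.
Step 2 — f₀ = ω₀/(2π) = 327.5 Hz.
Step 3 — Parallel Q: Q = R/(ω₀L) = 818/(2058·0.0526) = 7.558.
Step 4 — Bandwidth: Δω = ω₀/Q = 272.3 rad/s; BW = Δω/(2π) = 43.33 Hz.

(a) f₀ = 327.5 Hz  (b) Q = 7.558  (c) BW = 43.33 Hz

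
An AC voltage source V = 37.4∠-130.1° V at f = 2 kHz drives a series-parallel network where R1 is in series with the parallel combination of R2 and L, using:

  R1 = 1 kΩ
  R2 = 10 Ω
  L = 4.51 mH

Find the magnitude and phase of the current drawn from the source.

Step 1 — Angular frequency: ω = 2π·f = 2π·2000 = 1.257e+04 rad/s.
Step 2 — Component impedances:
  R1: Z = R = 1000 Ω
  R2: Z = R = 10 Ω
  L: Z = jωL = j·1.257e+04·0.00451 = 0 + j56.67 Ω
Step 3 — Parallel branch: R2 || L = 1/(1/R2 + 1/L) = 9.698 + j1.711 Ω.
Step 4 — Series with R1: Z_total = R1 + (R2 || L) = 1010 + j1.711 Ω = 1010∠0.1° Ω.
Step 5 — Source phasor: V = 37.4∠-130.1° V = -24.09 - j28.61 V.
Step 6 — Ohm's law: I = V / Z_total = (-24.09 - j28.61) / (1010 + j1.711) = -0.02391 - j0.02829 A.
Step 7 — Convert to polar: |I| = 0.03704 A, ∠I = -130.2°.

I = 0.03704∠-130.2° A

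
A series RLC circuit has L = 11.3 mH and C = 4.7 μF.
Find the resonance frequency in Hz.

Step 1 — Resonance condition Im(Z)=0 gives ω₀ = 1/√(LC).
Step 2 — ω₀ = 1/√(0.0113·4.7e-06) = 4339 rad/s.
Step 3 — f₀ = ω₀/(2π) = 690.6 Hz.

f₀ = 690.6 Hz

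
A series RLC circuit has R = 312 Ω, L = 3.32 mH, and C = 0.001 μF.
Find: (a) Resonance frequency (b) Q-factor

Step 1 — Resonance condition Im(Z)=0 gives ω₀ = 1/√(LC).
Step 2 — ω₀ = 1/√(0.00332·1e-09) = 5.488e+05 rad/s.
Step 3 — f₀ = ω₀/(2π) = 8.735e+04 Hz.
Step 4 — Series Q: Q = ω₀L/R = 5.488e+05·0.00332/312 = 5.84.

(a) f₀ = 8.735e+04 Hz  (b) Q = 5.84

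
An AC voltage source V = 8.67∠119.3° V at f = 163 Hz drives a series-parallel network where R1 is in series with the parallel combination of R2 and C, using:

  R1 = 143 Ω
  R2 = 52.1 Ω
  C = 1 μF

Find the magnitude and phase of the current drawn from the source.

Step 1 — Angular frequency: ω = 2π·f = 2π·163 = 1024 rad/s.
Step 2 — Component impedances:
  R1: Z = R = 143 Ω
  R2: Z = R = 52.1 Ω
  C: Z = 1/(jωC) = -j/(ω·C) = 0 - j976.4 Ω
Step 3 — Parallel branch: R2 || C = 1/(1/R2 + 1/C) = 51.95 - j2.772 Ω.
Step 4 — Series with R1: Z_total = R1 + (R2 || C) = 195 - j2.772 Ω = 195∠-0.8° Ω.
Step 5 — Source phasor: V = 8.67∠119.3° V = -4.243 + j7.561 V.
Step 6 — Ohm's law: I = V / Z_total = (-4.243 + j7.561) / (195 - j2.772) = -0.02231 + j0.03847 A.
Step 7 — Convert to polar: |I| = 0.04447 A, ∠I = 120.1°.

I = 0.04447∠120.1° A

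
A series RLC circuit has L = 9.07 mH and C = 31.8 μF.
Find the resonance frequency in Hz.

Step 1 — Resonance condition Im(Z)=0 gives ω₀ = 1/√(LC).
Step 2 — ω₀ = 1/√(0.00907·3.18e-05) = 1862 rad/s.
Step 3 — f₀ = ω₀/(2π) = 296.3 Hz.

f₀ = 296.3 Hz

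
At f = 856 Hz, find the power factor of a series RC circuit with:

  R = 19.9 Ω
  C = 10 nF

Step 1 — Angular frequency: ω = 2π·f = 2π·856 = 5378 rad/s.
Step 2 — Component impedances:
  R: Z = R = 19.9 Ω
  C: Z = 1/(jωC) = -j/(ω·C) = 0 - j1.859e+04 Ω
Step 3 — Series combination: Z_total = R + C = 19.9 - j1.859e+04 Ω = 1.859e+04∠-89.9° Ω.
Step 4 — Power factor: PF = cos(φ) = Re(Z)/|Z| = 19.9/1.859e+04 = 0.00107.
Step 5 — Type: Im(Z) = -1.859e+04 ⇒ leading (phase φ = -89.9°).

PF = 0.00107 (leading, φ = -89.9°)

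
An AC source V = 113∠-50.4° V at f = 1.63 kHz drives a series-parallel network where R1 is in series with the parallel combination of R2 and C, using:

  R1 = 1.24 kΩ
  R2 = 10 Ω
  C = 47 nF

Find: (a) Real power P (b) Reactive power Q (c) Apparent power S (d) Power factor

Step 1 — Angular frequency: ω = 2π·f = 2π·1630 = 1.024e+04 rad/s.
Step 2 — Component impedances:
  R1: Z = R = 1240 Ω
  R2: Z = R = 10 Ω
  C: Z = 1/(jωC) = -j/(ω·C) = 0 - j2077 Ω
Step 3 — Parallel branch: R2 || C = 1/(1/R2 + 1/C) = 10 - j0.04813 Ω.
Step 4 — Series with R1: Z_total = R1 + (R2 || C) = 1250 - j0.04813 Ω = 1250∠-0.0° Ω.
Step 5 — Source phasor: V = 113∠-50.4° V = 72.03 - j87.07 V.
Step 6 — Current: I = V / Z = 0.05763 - j0.06965 A = 0.0904∠-50.4° A.
Step 7 — Complex power: S = V·I* = 10.22 - j0.0003934 VA.
Step 8 — Real power: P = Re(S) = 10.22 W.
Step 9 — Reactive power: Q = Im(S) = -0.0003934 VAR.
Step 10 — Apparent power: |S| = 10.22 VA.
Step 11 — Power factor: PF = P/|S| = 1 (leading).

(a) P = 10.22 W  (b) Q = -0.0003934 VAR  (c) S = 10.22 VA  (d) PF = 1 (leading)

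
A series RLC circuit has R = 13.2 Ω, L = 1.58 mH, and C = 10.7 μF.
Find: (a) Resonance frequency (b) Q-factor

Step 1 — Resonance condition Im(Z)=0 gives ω₀ = 1/√(LC).
Step 2 — ω₀ = 1/√(0.00158·1.07e-05) = 7691 rad/s.
Step 3 — f₀ = ω₀/(2π) = 1224 Hz.
Step 4 — Series Q: Q = ω₀L/R = 7691·0.00158/13.2 = 0.9206.

(a) f₀ = 1224 Hz  (b) Q = 0.9206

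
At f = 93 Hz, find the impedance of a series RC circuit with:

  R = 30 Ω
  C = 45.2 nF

Step 1 — Angular frequency: ω = 2π·f = 2π·93 = 584.3 rad/s.
Step 2 — Component impedances:
  R: Z = R = 30 Ω
  C: Z = 1/(jωC) = -j/(ω·C) = 0 - j3.786e+04 Ω
Step 3 — Series combination: Z_total = R + C = 30 - j3.786e+04 Ω = 3.786e+04∠-90.0° Ω.

Z = 30 - j3.786e+04 Ω = 3.786e+04∠-90.0° Ω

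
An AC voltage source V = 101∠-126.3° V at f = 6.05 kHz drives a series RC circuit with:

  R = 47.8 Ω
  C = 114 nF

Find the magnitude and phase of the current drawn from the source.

Step 1 — Angular frequency: ω = 2π·f = 2π·6050 = 3.801e+04 rad/s.
Step 2 — Component impedances:
  R: Z = R = 47.8 Ω
  C: Z = 1/(jωC) = -j/(ω·C) = 0 - j230.8 Ω
Step 3 — Series combination: Z_total = R + C = 47.8 - j230.8 Ω = 235.7∠-78.3° Ω.
Step 4 — Source phasor: V = 101∠-126.3° V = -59.79 - j81.4 V.
Step 5 — Ohm's law: I = V / Z_total = (-59.79 - j81.4) / (47.8 - j230.8) = 0.2868 - j0.3185 A.
Step 6 — Convert to polar: |I| = 0.4286 A, ∠I = -48.0°.

I = 0.4286∠-48.0° A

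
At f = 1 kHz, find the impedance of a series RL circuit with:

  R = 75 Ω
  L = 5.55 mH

Step 1 — Angular frequency: ω = 2π·f = 2π·1000 = 6283 rad/s.
Step 2 — Component impedances:
  R: Z = R = 75 Ω
  L: Z = jωL = j·6283·0.00555 = 0 + j34.87 Ω
Step 3 — Series combination: Z_total = R + L = 75 + j34.87 Ω = 82.71∠24.9° Ω.

Z = 75 + j34.87 Ω = 82.71∠24.9° Ω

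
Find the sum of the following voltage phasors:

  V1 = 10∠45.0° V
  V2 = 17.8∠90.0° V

Step 1 — Convert each phasor to rectangular form:
  V1 = 10·(cos(45.0°) + j·sin(45.0°)) = 7.071 + j7.071 V
  V2 = 17.8·(cos(90.0°) + j·sin(90.0°)) = 0 + j17.8 V
Step 2 — Sum components: V_total = 7.071 + j24.87 V.
Step 3 — Convert to polar: |V_total| = 25.86 V, ∠V_total = 74.1°.

V_total = 25.86∠74.1° V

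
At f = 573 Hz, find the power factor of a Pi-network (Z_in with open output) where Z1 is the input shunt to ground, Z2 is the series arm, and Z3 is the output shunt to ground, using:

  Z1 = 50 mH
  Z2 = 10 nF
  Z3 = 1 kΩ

Step 1 — Angular frequency: ω = 2π·f = 2π·573 = 3600 rad/s.
Step 2 — Component impedances:
  Z1: Z = jωL = j·3600·0.05 = 0 + j180 Ω
  Z2: Z = 1/(jωC) = -j/(ω·C) = 0 - j2.778e+04 Ω
  Z3: Z = R = 1000 Ω
Step 3 — With open output, the series arm Z2 and the output shunt Z3 appear in series to ground: Z2 + Z3 = 1000 - j2.778e+04 Ω.
Step 4 — Parallel with input shunt Z1: Z_in = Z1 || (Z2 + Z3) = 0.0425 + j181.2 Ω = 181.2∠90.0° Ω.
Step 5 — Power factor: PF = cos(φ) = Re(Z)/|Z| = 0.0425/181.2 = 0.0002345.
Step 6 — Type: Im(Z) = 181.2 ⇒ lagging (phase φ = 90.0°).

PF = 0.0002345 (lagging, φ = 90.0°)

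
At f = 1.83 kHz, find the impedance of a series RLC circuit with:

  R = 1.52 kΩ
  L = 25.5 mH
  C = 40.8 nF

Step 1 — Angular frequency: ω = 2π·f = 2π·1830 = 1.15e+04 rad/s.
Step 2 — Component impedances:
  R: Z = R = 1520 Ω
  L: Z = jωL = j·1.15e+04·0.0255 = 0 + j293.2 Ω
  C: Z = 1/(jωC) = -j/(ω·C) = 0 - j2132 Ω
Step 3 — Series combination: Z_total = R + L + C = 1520 - j1838 Ω = 2385∠-50.4° Ω.

Z = 1520 - j1838 Ω = 2385∠-50.4° Ω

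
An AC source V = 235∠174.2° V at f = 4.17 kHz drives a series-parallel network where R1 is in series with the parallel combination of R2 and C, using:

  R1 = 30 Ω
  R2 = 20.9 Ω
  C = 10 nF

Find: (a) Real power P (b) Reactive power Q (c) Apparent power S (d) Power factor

Step 1 — Angular frequency: ω = 2π·f = 2π·4170 = 2.62e+04 rad/s.
Step 2 — Component impedances:
  R1: Z = R = 30 Ω
  R2: Z = R = 20.9 Ω
  C: Z = 1/(jωC) = -j/(ω·C) = 0 - j3817 Ω
Step 3 — Parallel branch: R2 || C = 1/(1/R2 + 1/C) = 20.9 - j0.1144 Ω.
Step 4 — Series with R1: Z_total = R1 + (R2 || C) = 50.9 - j0.1144 Ω = 50.9∠-0.1° Ω.
Step 5 — Source phasor: V = 235∠174.2° V = -233.8 + j23.75 V.
Step 6 — Current: I = V / Z = -4.594 + j0.4562 A = 4.617∠174.3° A.
Step 7 — Complex power: S = V·I* = 1085 - j2.44 VA.
Step 8 — Real power: P = Re(S) = 1085 W.
Step 9 — Reactive power: Q = Im(S) = -2.44 VAR.
Step 10 — Apparent power: |S| = 1085 VA.
Step 11 — Power factor: PF = P/|S| = 1 (leading).

(a) P = 1085 W  (b) Q = -2.44 VAR  (c) S = 1085 VA  (d) PF = 1 (leading)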